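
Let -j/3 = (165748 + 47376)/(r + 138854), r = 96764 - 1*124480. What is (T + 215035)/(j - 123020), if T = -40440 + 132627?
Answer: -2845336553/1139403011 ≈ -2.4972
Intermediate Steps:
r = -27716 (r = 96764 - 124480 = -27716)
j = -106562/18523 (j = -3*(165748 + 47376)/(-27716 + 138854) = -639372/111138 = -3*106562/55569 = -106562/18523 ≈ -5.7530)
T = 92187
(T + 215035)/(j - 123020) = (92187 + 215035)/(-106562/18523 - 123020) = 307222/(-2278806022/18523) = 307222*(-18523/2278806022) = -2845336553/1139403011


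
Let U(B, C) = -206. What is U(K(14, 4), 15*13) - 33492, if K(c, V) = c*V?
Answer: -33698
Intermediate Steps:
K(c, V) = V*c
U(K(14, 4), 15*13) - 33492 = -206 - 33492 = -33698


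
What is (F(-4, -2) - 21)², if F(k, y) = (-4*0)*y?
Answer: 441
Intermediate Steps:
F(k, y) = 0 (F(k, y) = 0*y = 0)
(F(-4, -2) - 21)² = (0 - 21)² = (-21)² = 441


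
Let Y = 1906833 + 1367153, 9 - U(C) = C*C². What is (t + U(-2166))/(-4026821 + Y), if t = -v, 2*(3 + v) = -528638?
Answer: -10162174627/752835 ≈ -13499.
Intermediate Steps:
v = -264322 (v = -3 + (½)*(-528638) = -3 - 264319 = -264322)
U(C) = 9 - C³ (U(C) = 9 - C*C² = 9 - C³)
t = 264322 (t = -1*(-264322) = 264322)
Y = 3273986
(t + U(-2166))/(-4026821 + Y) = (264322 + (9 - 1*(-2166)³))/(-4026821 + 3273986) = (264322 + (9 - 1*(-10161910296)))/(-752835) = (264322 + (9 + 10161910296))*(-1/752835) = (264322 + 10161910305)*(-1/752835) = 10162174627*(-1/752835) = -10162174627/752835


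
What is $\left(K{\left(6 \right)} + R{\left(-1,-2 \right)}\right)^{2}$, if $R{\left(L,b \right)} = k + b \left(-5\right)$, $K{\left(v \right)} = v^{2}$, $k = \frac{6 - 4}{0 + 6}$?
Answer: $\frac{19321}{9} \approx 2146.8$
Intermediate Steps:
$k = \frac{1}{3}$ ($k = \frac{2}{6} = 2 \cdot \frac{1}{6} = \frac{1}{3} \approx 0.33333$)
$R{\left(L,b \right)} = \frac{1}{3} - 5 b$ ($R{\left(L,b \right)} = \frac{1}{3} + b \left(-5\right) = \frac{1}{3} - 5 b$)
$\left(K{\left(6 \right)} + R{\left(-1,-2 \right)}\right)^{2} = \left(6^{2} + \left(\frac{1}{3} - -10\right)\right)^{2} = \left(36 + \left(\frac{1}{3} + 10\right)\right)^{2} = \left(36 + \frac{31}{3}\right)^{2} = \left(\frac{139}{3}\right)^{2} = \frac{19321}{9}$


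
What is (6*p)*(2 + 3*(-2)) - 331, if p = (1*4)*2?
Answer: -523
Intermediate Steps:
p = 8 (p = 4*2 = 8)
(6*p)*(2 + 3*(-2)) - 331 = (6*8)*(2 + 3*(-2)) - 331 = 48*(2 - 6) - 331 = 48*(-4) - 331 = -192 - 331 = -523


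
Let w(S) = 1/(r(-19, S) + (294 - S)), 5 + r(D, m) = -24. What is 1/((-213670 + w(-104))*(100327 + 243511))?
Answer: -369/27109642010902 ≈ -1.3611e-11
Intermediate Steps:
r(D, m) = -29 (r(D, m) = -5 - 24 = -29)
w(S) = 1/(265 - S) (w(S) = 1/(-29 + (294 - S)) = 1/(265 - S))
1/((-213670 + w(-104))*(100327 + 243511)) = 1/((-213670 - 1/(-265 - 104))*(100327 + 243511)) = 1/((-213670 - 1/(-369))*343838) = 1/((-213670 - 1*(-1/369))*343838) = 1/((-213670 + 1/369)*343838) = 1/(-78844229/369*343838) = 1/(-27109642010902/369) = -369/27109642010902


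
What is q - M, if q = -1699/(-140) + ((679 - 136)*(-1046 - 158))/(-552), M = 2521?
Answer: -4264873/3220 ≈ -1324.5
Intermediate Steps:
q = 3852747/3220 (q = -1699*(-1/140) + (543*(-1204))*(-1/552) = 1699/140 - 653772*(-1/552) = 1699/140 + 54481/46 = 3852747/3220 ≈ 1196.5)
q - M = 3852747/3220 - 1*2521 = 3852747/3220 - 2521 = -4264873/3220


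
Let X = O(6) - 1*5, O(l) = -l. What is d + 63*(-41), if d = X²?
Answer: -2462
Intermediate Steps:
X = -11 (X = -1*6 - 1*5 = -6 - 5 = -11)
d = 121 (d = (-11)² = 121)
d + 63*(-41) = 121 + 63*(-41) = 121 - 2583 = -2462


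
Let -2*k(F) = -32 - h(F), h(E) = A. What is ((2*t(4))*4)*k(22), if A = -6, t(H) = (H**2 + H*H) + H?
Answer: 3744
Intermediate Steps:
t(H) = H + 2*H**2 (t(H) = (H**2 + H**2) + H = 2*H**2 + H = H + 2*H**2)
h(E) = -6
k(F) = 13 (k(F) = -(-32 - 1*(-6))/2 = -(-32 + 6)/2 = -1/2*(-26) = 13)
((2*t(4))*4)*k(22) = ((2*(4*(1 + 2*4)))*4)*13 = ((2*(4*(1 + 8)))*4)*13 = ((2*(4*9))*4)*13 = ((2*36)*4)*13 = (72*4)*13 = 288*13 = 3744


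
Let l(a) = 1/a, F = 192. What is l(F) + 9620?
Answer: 1847041/192 ≈ 9620.0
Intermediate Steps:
l(F) + 9620 = 1/192 + 9620 = 1847041/192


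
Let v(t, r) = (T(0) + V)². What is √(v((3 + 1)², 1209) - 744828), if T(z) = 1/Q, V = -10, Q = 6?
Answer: I*√26810327/6 ≈ 862.98*I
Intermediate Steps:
T(z) = ⅙ (T(z) = 1/6 = ⅙)
v(t, r) = 3481/36 (v(t, r) = (⅙ - 10)² = (-59/6)² = 3481/36)
√(v((3 + 1)², 1209) - 744828) = √(3481/36 - 744828) = √(-26810327/36) = I*√26810327/6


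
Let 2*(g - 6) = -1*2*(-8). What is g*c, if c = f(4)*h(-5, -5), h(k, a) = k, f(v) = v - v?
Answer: 0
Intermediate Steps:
f(v) = 0
g = 14 (g = 6 + (-1*2*(-8))/2 = 6 + (-2*(-8))/2 = 6 + (½)*16 = 6 + 8 = 14)
c = 0 (c = 0*(-5) = 0)
g*c = 14*0 = 0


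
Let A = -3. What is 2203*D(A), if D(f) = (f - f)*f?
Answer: 0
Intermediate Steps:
D(f) = 0 (D(f) = 0*f = 0)
2203*D(A) = 2203*0 = 0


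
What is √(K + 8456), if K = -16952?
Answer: 12*I*√59 ≈ 92.174*I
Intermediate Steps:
√(K + 8456) = √(-16952 + 8456) = √(-8496) = 12*I*√59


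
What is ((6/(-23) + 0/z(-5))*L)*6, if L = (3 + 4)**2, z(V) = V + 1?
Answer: -1764/23 ≈ -76.696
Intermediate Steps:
z(V) = 1 + V
L = 49 (L = 7**2 = 49)
((6/(-23) + 0/z(-5))*L)*6 = ((6/(-23) + 0/(1 - 5))*49)*6 = ((6*(-1/23) + 0/(-4))*49)*6 = ((-6/23 + 0*(-1/4))*49)*6 = ((-6/23 + 0)*49)*6 = -6/23*49*6 = -294/23*6 = -1764/23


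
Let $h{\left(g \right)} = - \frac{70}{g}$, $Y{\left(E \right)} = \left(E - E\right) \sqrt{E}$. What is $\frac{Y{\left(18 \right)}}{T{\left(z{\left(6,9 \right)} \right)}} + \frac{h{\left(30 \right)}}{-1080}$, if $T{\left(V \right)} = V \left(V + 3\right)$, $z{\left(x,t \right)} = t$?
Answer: $\frac{7}{3240} \approx 0.0021605$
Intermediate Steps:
$Y{\left(E \right)} = 0$ ($Y{\left(E \right)} = 0 \sqrt{E} = 0$)
$T{\left(V \right)} = V \left(3 + V\right)$
$\frac{Y{\left(18 \right)}}{T{\left(z{\left(6,9 \right)} \right)}} + \frac{h{\left(30 \right)}}{-1080} = \frac{0}{9 \left(3 + 9\right)} + \frac{\left(-70\right) \frac{1}{30}}{-1080} = \frac{0}{9 \cdot 12} + \left(-70\right) \frac{1}{30} \left(- \frac{1}{1080}\right) = \frac{0}{108} - - \frac{7}{3240} = 0 \cdot \frac{1}{108} + \frac{7}{3240} = 0 + \frac{7}{3240} = \frac{7}{3240}$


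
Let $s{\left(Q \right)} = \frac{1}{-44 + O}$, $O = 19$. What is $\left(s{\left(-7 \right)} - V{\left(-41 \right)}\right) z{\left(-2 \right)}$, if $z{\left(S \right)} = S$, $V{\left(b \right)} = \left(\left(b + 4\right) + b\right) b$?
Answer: $\frac{159902}{25} \approx 6396.1$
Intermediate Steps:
$V{\left(b \right)} = b \left(4 + 2 b\right)$ ($V{\left(b \right)} = \left(\left(4 + b\right) + b\right) b = \left(4 + 2 b\right) b = b \left(4 + 2 b\right)$)
$s{\left(Q \right)} = - \frac{1}{25}$ ($s{\left(Q \right)} = \frac{1}{-44 + 19} = \frac{1}{-25} = - \frac{1}{25}$)
$\left(s{\left(-7 \right)} - V{\left(-41 \right)}\right) z{\left(-2 \right)} = \left(- \frac{1}{25} - 2 \left(-41\right) \left(2 - 41\right)\right) \left(-2\right) = \left(- \frac{1}{25} - 2 \left(-41\right) \left(-39\right)\right) \left(-2\right) = \left(- \frac{1}{25} - 3198\right) \left(-2\right) = \left(- \frac{79951}{25}\right) \left(-2\right) = \frac{159902}{25}$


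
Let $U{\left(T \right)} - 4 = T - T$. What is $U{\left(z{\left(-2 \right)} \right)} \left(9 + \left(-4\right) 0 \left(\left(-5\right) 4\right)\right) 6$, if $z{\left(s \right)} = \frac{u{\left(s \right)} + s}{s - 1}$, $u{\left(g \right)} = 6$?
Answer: $216$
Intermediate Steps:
$z{\left(s \right)} = \frac{6 + s}{-1 + s}$ ($z{\left(s \right)} = \frac{6 + s}{s - 1} = \frac{6 + s}{-1 + s}$)
$U{\left(T \right)} = 4$ ($U{\left(T \right)} = 4 + \left(T - T\right) = 4 + 0 = 4$)
$U{\left(z{\left(-2 \right)} \right)} \left(9 + \left(-4\right) 0 \left(\left(-5\right) 4\right)\right) 6 = 4 \left(9 + \left(-4\right) 0 \left(\left(-5\right) 4\right)\right) 6 = 4 \left(9 + 0 \left(-20\right)\right) 6 = 4 \left(9 + 0\right) 6 = 4 \cdot 9 \cdot 6 = 4 \cdot 54 = 216$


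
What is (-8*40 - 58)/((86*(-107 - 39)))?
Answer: 189/6278 ≈ 0.030105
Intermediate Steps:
(-8*40 - 58)/((86*(-107 - 39))) = (-320 - 58)/((86*(-146))) = -378/(-12556) = -378*(-1/12556) = 189/6278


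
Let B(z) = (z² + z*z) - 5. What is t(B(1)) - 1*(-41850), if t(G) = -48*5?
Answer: 41610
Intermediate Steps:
B(z) = -5 + 2*z² (B(z) = (z² + z²) - 5 = 2*z² - 5 = -5 + 2*z²)
t(G) = -240
t(B(1)) - 1*(-41850) = -240 - 1*(-41850) = -240 + 41850 = 41610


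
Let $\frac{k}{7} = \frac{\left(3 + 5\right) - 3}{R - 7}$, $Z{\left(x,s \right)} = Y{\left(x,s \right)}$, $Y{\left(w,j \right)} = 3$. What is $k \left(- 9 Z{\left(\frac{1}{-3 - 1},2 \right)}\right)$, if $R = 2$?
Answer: $189$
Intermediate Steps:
$Z{\left(x,s \right)} = 3$
$k = -7$ ($k = 7 \frac{\left(3 + 5\right) - 3}{2 - 7} = 7 \frac{8 - 3}{-5} = 7 \cdot 5 \left(- \frac{1}{5}\right) = 7 \left(-1\right) = -7$)
$k \left(- 9 Z{\left(\frac{1}{-3 - 1},2 \right)}\right) = - 7 \left(\left(-9\right) 3\right) = \left(-7\right) \left(-27\right) = 189$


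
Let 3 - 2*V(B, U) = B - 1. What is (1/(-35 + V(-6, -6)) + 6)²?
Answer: 32041/900 ≈ 35.601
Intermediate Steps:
V(B, U) = 2 - B/2 (V(B, U) = 3/2 - (B - 1)/2 = 3/2 - (-1 + B)/2 = 3/2 + (½ - B/2) = 2 - B/2)
(1/(-35 + V(-6, -6)) + 6)² = (1/(-35 + (2 - ½*(-6))) + 6)² = (1/(-35 + (2 + 3)) + 6)² = (1/(-35 + 5) + 6)² = (1/(-30) + 6)² = (-1/30 + 6)² = (179/30)² = 32041/900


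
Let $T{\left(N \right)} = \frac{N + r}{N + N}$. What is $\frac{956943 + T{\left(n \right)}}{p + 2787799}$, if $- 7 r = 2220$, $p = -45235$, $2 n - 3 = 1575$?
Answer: $\frac{1174488409}{3366040216} \approx 0.34892$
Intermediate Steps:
$n = 789$ ($n = \frac{3}{2} + \frac{1}{2} \cdot 1575 = \frac{3}{2} + \frac{1575}{2} = 789$)
$r = - \frac{2220}{7}$ ($r = \left(- \frac{1}{7}\right) 2220 = - \frac{2220}{7} \approx -317.14$)
$T{\left(N \right)} = \frac{- \frac{2220}{7} + N}{2 N}$ ($T{\left(N \right)} = \frac{N - \frac{2220}{7}}{N + N} = \frac{- \frac{2220}{7} + N}{2 N}$)
$\frac{956943 + T{\left(n \right)}}{p + 2787799} = \frac{956943 + \frac{-2220 + 7 \cdot 789}{14 \cdot 789}}{-45235 + 2787799} = \frac{956943 + \frac{1}{14} \cdot \frac{1}{789} \left(-2220 + 5523\right)}{2742564} = \left(956943 + \frac{1}{14} \cdot \frac{1}{789} \cdot 3303\right) \frac{1}{2742564} = \left(956943 + \frac{1101}{3682}\right) \frac{1}{2742564} = \frac{3523465227}{3682} \cdot \frac{1}{2742564} = \frac{1174488409}{3366040216}$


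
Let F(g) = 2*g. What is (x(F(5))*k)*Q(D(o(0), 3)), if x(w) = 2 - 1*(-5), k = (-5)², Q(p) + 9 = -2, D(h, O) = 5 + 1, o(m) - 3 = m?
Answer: -1925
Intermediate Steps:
o(m) = 3 + m
D(h, O) = 6
Q(p) = -11 (Q(p) = -9 - 2 = -11)
k = 25
x(w) = 7 (x(w) = 2 + 5 = 7)
(x(F(5))*k)*Q(D(o(0), 3)) = (7*25)*(-11) = 175*(-11) = -1925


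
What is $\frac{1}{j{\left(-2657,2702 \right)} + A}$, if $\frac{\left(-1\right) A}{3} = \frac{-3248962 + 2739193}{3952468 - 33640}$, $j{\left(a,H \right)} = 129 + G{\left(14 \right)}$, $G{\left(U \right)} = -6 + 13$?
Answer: $\frac{1306276}{178163305} \approx 0.0073319$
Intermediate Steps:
$G{\left(U \right)} = 7$
$j{\left(a,H \right)} = 136$ ($j{\left(a,H \right)} = 129 + 7 = 136$)
$A = \frac{509769}{1306276}$ ($A = - 3 \frac{-3248962 + 2739193}{3952468 - 33640} = - 3 \left(- \frac{509769}{3918828}\right) = - 3 \left(\left(-509769\right) \frac{1}{3918828}\right) = \left(-3\right) \left(- \frac{169923}{1306276}\right) = \frac{509769}{1306276} \approx 0.39025$)
$\frac{1}{j{\left(-2657,2702 \right)} + A} = \frac{1}{136 + \frac{509769}{1306276}} = \frac{1}{\frac{178163305}{1306276}} = \frac{1306276}{178163305}$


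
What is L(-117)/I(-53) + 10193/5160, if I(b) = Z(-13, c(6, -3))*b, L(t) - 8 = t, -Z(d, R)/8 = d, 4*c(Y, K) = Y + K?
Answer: 3546641/1777620 ≈ 1.9952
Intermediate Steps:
c(Y, K) = K/4 + Y/4 (c(Y, K) = (Y + K)/4 = (K + Y)/4 = K/4 + Y/4)
Z(d, R) = -8*d
L(t) = 8 + t
I(b) = 104*b (I(b) = (-8*(-13))*b = 104*b)
L(-117)/I(-53) + 10193/5160 = (8 - 117)/((104*(-53))) + 10193/5160 = -109/(-5512) + 10193*(1/5160) = -109*(-1/5512) + 10193/5160 = 109/5512 + 10193/5160 = 3546641/1777620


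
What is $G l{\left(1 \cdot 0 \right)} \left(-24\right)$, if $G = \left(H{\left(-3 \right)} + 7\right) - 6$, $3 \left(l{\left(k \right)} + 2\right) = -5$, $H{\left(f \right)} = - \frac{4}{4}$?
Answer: $0$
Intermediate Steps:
$H{\left(f \right)} = -1$ ($H{\left(f \right)} = \left(-4\right) \frac{1}{4} = -1$)
$l{\left(k \right)} = - \frac{11}{3}$ ($l{\left(k \right)} = -2 + \frac{1}{3} \left(-5\right) = -2 - \frac{5}{3} = - \frac{11}{3}$)
$G = 0$ ($G = \left(-1 + 7\right) - 6 = 6 - 6 = 0$)
$G l{\left(1 \cdot 0 \right)} \left(-24\right) = 0 \left(- \frac{11}{3}\right) \left(-24\right) = 0 \left(-24\right) = 0$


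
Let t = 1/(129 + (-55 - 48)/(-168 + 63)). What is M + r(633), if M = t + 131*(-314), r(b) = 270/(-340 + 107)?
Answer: -130809122351/3179984 ≈ -41135.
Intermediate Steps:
t = 105/13648 (t = 1/(129 - 103/(-105)) = 1/(129 - 103*(-1/105)) = 1/(129 + 103/105) = 1/(13648/105) = 105/13648 ≈ 0.0076934)
r(b) = -270/233 (r(b) = 270/(-233) = 270*(-1/233) = -270/233)
M = -561396727/13648 (M = 105/13648 + 131*(-314) = 105/13648 - 41134 = -561396727/13648 ≈ -41134.)
M + r(633) = -561396727/13648 - 270/233 = -130809122351/3179984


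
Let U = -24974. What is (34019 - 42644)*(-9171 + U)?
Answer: 294500625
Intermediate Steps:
(34019 - 42644)*(-9171 + U) = (34019 - 42644)*(-9171 - 24974) = -8625*(-34145) = 294500625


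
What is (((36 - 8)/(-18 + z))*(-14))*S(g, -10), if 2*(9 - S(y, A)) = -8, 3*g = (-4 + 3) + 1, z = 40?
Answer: -2548/11 ≈ -231.64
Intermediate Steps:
g = 0 (g = ((-4 + 3) + 1)/3 = (-1 + 1)/3 = (1/3)*0 = 0)
S(y, A) = 13 (S(y, A) = 9 - 1/2*(-8) = 9 + 4 = 13)
(((36 - 8)/(-18 + z))*(-14))*S(g, -10) = (((36 - 8)/(-18 + 40))*(-14))*13 = ((28/22)*(-14))*13 = ((28*(1/22))*(-14))*13 = ((14/11)*(-14))*13 = -196/11*13 = -2548/11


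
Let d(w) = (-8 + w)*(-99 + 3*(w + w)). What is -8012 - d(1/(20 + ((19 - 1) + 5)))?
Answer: -16272281/1849 ≈ -8800.6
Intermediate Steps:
d(w) = (-99 + 6*w)*(-8 + w) (d(w) = (-8 + w)*(-99 + 3*(2*w)) = (-8 + w)*(-99 + 6*w) = (-99 + 6*w)*(-8 + w))
-8012 - d(1/(20 + ((19 - 1) + 5))) = -8012 - (792 - 147/(20 + ((19 - 1) + 5)) + 6*(1/(20 + ((19 - 1) + 5)))²) = -8012 - (792 - 147/(20 + (18 + 5)) + 6*(1/(20 + (18 + 5)))²) = -8012 - (792 - 147/(20 + 23) + 6*(1/(20 + 23))²) = -8012 - (792 - 147/43 + 6*(1/43)²) = -8012 - (792 - 147*1/43 + 6*(1/43)²) = -8012 - (792 - 147/43 + 6*(1/1849)) = -8012 - (792 - 147/43 + 6/1849) = -8012 - 1*1458093/1849 = -8012 - 1458093/1849 = -16272281/1849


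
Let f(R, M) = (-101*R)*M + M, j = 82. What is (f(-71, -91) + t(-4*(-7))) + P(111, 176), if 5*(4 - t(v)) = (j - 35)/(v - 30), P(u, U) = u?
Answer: -6525323/10 ≈ -6.5253e+5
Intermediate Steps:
f(R, M) = M - 101*M*R (f(R, M) = -101*M*R + M = M - 101*M*R)
t(v) = 4 - 47/(5*(-30 + v)) (t(v) = 4 - (82 - 35)/(5*(v - 30)) = 4 - 47/(5*(-30 + v)))
(f(-71, -91) + t(-4*(-7))) + P(111, 176) = (-91*(1 - 101*(-71)) + (-647 + 20*(-4*(-7)))/(5*(-30 - 4*(-7)))) + 111 = (-91*(1 + 7171) + (-647 + 20*28)/(5*(-30 + 28))) + 111 = (-91*7172 + (1/5)*(-647 + 560)/(-2)) + 111 = (-652652 + (1/5)*(-1/2)*(-87)) + 111 = (-652652 + 87/10) + 111 = -6526433/10 + 111 = -6525323/10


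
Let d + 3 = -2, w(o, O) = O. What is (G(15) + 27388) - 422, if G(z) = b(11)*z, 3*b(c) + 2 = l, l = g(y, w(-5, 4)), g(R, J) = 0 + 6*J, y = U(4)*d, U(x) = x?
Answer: 27076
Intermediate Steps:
d = -5 (d = -3 - 2 = -5)
y = -20 (y = 4*(-5) = -20)
g(R, J) = 6*J
l = 24 (l = 6*4 = 24)
b(c) = 22/3 (b(c) = -2/3 + (1/3)*24 = -2/3 + 8 = 22/3)
G(z) = 22*z/3
(G(15) + 27388) - 422 = ((22/3)*15 + 27388) - 422 = (110 + 27388) - 422 = 27498 - 422 = 27076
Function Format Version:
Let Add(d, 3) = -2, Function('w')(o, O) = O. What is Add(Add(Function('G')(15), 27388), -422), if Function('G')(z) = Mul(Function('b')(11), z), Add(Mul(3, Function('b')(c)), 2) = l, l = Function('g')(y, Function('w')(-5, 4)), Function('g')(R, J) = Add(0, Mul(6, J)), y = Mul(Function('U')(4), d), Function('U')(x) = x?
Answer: 27076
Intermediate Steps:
d = -5 (d = Add(-3, -2) = -5)
y = -20 (y = Mul(4, -5) = -20)
Function('g')(R, J) = Mul(6, J)
l = 24 (l = Mul(6, 4) = 24)
Function('b')(c) = Rational(22, 3) (Function('b')(c) = Add(Rational(-2, 3), Mul(Rational(1, 3), 24)) = Add(Rational(-2, 3), 8) = Rational(22, 3))
Function('G')(z) = Mul(Rational(22, 3), z)
Add(Add(Function('G')(15), 27388), -422) = Add(Add(Mul(Rational(22, 3), 15), 27388), -422) = Add(Add(110, 27388), -422) = Add(27498, -422) = 27076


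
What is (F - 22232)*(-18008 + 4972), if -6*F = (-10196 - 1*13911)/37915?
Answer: 32965003828814/113745 ≈ 2.8982e+8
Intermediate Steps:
F = 24107/227490 (F = -(-10196 - 1*13911)/(6*37915) = -(-10196 - 13911)/(6*37915) = -(-24107)/(6*37915) = -⅙*(-24107/37915) = 24107/227490 ≈ 0.10597)
(F - 22232)*(-18008 + 4972) = (24107/227490 - 22232)*(-18008 + 4972) = -5057533573/227490*(-13036) = 32965003828814/113745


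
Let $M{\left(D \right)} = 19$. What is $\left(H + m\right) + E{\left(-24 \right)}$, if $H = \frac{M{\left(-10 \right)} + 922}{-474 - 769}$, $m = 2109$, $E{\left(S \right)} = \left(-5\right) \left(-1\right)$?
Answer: $\frac{2626761}{1243} \approx 2113.2$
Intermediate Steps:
$E{\left(S \right)} = 5$
$H = - \frac{941}{1243}$ ($H = \frac{19 + 922}{-474 - 769} = \frac{941}{-1243} = 941 \left(- \frac{1}{1243}\right) = - \frac{941}{1243} \approx -0.75704$)
$\left(H + m\right) + E{\left(-24 \right)} = \left(- \frac{941}{1243} + 2109\right) + 5 = \frac{2620546}{1243} + 5 = \frac{2626761}{1243}$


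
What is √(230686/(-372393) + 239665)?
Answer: √3692869844316443/124131 ≈ 489.56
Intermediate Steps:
√(230686/(-372393) + 239665) = √(230686*(-1/372393) + 239665) = √(-230686/372393 + 239665) = √(89249337659/372393) = √3692869844316443/124131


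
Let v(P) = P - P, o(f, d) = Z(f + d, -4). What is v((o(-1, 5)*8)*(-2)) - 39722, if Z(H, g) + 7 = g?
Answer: -39722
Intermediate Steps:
Z(H, g) = -7 + g
o(f, d) = -11 (o(f, d) = -7 - 4 = -11)
v(P) = 0
v((o(-1, 5)*8)*(-2)) - 39722 = 0 - 39722 = -39722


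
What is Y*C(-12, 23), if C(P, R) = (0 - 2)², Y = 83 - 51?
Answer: 128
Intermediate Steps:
Y = 32
C(P, R) = 4 (C(P, R) = (-2)² = 4)
Y*C(-12, 23) = 32*4 = 128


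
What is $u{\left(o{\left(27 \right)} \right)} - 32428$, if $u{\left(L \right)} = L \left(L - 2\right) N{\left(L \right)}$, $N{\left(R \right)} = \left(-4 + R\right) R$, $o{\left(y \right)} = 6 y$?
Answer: $663415892$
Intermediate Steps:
$N{\left(R \right)} = R \left(-4 + R\right)$
$u{\left(L \right)} = L^{2} \left(-4 + L\right) \left(-2 + L\right)$ ($u{\left(L \right)} = L \left(L - 2\right) L \left(-4 + L\right) = L \left(-2 + L\right) L \left(-4 + L\right) = L^{2} \left(-4 + L\right) \left(-2 + L\right)$)
$u{\left(o{\left(27 \right)} \right)} - 32428 = \left(6 \cdot 27\right)^{2} \left(-4 + 6 \cdot 27\right) \left(-2 + 6 \cdot 27\right) - 32428 = 162^{2} \left(-4 + 162\right) \left(-2 + 162\right) - 32428 = 26244 \cdot 158 \cdot 160 - 32428 = 663448320 - 32428 = 663415892$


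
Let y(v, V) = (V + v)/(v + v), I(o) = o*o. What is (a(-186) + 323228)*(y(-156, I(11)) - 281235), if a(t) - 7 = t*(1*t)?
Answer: -10465994358945/104 ≈ -1.0063e+11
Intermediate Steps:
I(o) = o**2
a(t) = 7 + t**2 (a(t) = 7 + t*(1*t) = 7 + t*t = 7 + t**2)
y(v, V) = (V + v)/(2*v) (y(v, V) = (V + v)/((2*v)) = (V + v)*(1/(2*v)) = (V + v)/(2*v))
(a(-186) + 323228)*(y(-156, I(11)) - 281235) = ((7 + (-186)**2) + 323228)*((1/2)*(11**2 - 156)/(-156) - 281235) = ((7 + 34596) + 323228)*((1/2)*(-1/156)*(121 - 156) - 281235) = (34603 + 323228)*((1/2)*(-1/156)*(-35) - 281235) = 357831*(35/312 - 281235) = 357831*(-87745285/312) = -10465994358945/104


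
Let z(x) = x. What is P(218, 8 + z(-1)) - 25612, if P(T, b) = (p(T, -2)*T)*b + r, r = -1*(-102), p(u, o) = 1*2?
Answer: -22458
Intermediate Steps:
p(u, o) = 2
r = 102
P(T, b) = 102 + 2*T*b (P(T, b) = (2*T)*b + 102 = 2*T*b + 102 = 102 + 2*T*b)
P(218, 8 + z(-1)) - 25612 = (102 + 2*218*(8 - 1)) - 25612 = (102 + 2*218*7) - 25612 = (102 + 3052) - 25612 = 3154 - 25612 = -22458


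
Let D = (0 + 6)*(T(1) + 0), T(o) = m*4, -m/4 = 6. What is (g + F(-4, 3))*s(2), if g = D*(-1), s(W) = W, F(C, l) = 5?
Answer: 1162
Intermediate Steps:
m = -24 (m = -4*6 = -24)
T(o) = -96 (T(o) = -24*4 = -96)
D = -576 (D = (0 + 6)*(-96 + 0) = 6*(-96) = -576)
g = 576 (g = -576*(-1) = 576)
(g + F(-4, 3))*s(2) = (576 + 5)*2 = 581*2 = 1162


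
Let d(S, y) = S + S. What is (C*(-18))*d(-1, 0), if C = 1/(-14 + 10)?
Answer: -9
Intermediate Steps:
d(S, y) = 2*S
C = -¼ (C = 1/(-4) = -¼ ≈ -0.25000)
(C*(-18))*d(-1, 0) = (-¼*(-18))*(2*(-1)) = (9/2)*(-2) = -9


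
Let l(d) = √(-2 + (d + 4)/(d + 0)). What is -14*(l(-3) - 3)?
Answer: 42 - 14*I*√21/3 ≈ 42.0 - 21.385*I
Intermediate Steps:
l(d) = √(-2 + (4 + d)/d)
-14*(l(-3) - 3) = -14*(√((4 - 1*(-3))/(-3)) - 3) = -14*(√(-(4 + 3)/3) - 3) = -14*(√(-⅓*7) - 3) = -14*(√(-7/3) - 3) = -14*(I*√21/3 - 3) = -14*(-3 + I*√21/3) = 42 - 14*I*√21/3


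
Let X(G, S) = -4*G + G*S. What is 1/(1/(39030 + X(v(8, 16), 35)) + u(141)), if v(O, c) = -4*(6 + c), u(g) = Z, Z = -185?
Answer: -36302/6715869 ≈ -0.0054054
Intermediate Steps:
u(g) = -185
v(O, c) = -24 - 4*c
1/(1/(39030 + X(v(8, 16), 35)) + u(141)) = 1/(1/(39030 + (-24 - 4*16)*(-4 + 35)) - 185) = 1/(1/(39030 + (-24 - 64)*31) - 185) = 1/(1/(39030 - 88*31) - 185) = 1/(1/(39030 - 2728) - 185) = 1/(1/36302 - 185) = 1/(-6715869/36302) = -36302/6715869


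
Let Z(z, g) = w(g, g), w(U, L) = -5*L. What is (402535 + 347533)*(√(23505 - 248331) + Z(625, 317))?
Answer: -1188857780 + 750068*I*√224826 ≈ -1.1889e+9 + 3.5565e+8*I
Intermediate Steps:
Z(z, g) = -5*g
(402535 + 347533)*(√(23505 - 248331) + Z(625, 317)) = (402535 + 347533)*(√(23505 - 248331) - 5*317) = 750068*(√(-224826) - 1585) = 750068*(I*√224826 - 1585) = 750068*(-1585 + I*√224826) = -1188857780 + 750068*I*√224826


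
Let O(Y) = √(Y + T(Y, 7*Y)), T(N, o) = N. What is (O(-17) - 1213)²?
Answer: (1213 - I*√34)² ≈ 1.4713e+6 - 1.415e+4*I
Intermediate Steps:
O(Y) = √2*√Y (O(Y) = √(Y + Y) = √(2*Y) = √2*√Y)
(O(-17) - 1213)² = (√2*√(-17) - 1213)² = (√2*(I*√17) - 1213)² = (I*√34 - 1213)² = (-1213 + I*√34)²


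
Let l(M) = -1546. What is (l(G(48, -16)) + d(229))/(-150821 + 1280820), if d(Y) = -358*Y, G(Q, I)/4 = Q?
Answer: -83528/1129999 ≈ -0.073919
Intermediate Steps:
G(Q, I) = 4*Q
(l(G(48, -16)) + d(229))/(-150821 + 1280820) = (-1546 - 358*229)/(-150821 + 1280820) = (-1546 - 81982)/1129999 = -83528*1/1129999 = -83528/1129999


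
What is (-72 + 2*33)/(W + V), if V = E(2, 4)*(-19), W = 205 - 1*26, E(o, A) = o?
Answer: -2/47 ≈ -0.042553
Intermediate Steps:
W = 179 (W = 205 - 26 = 179)
V = -38 (V = 2*(-19) = -38)
(-72 + 2*33)/(W + V) = (-72 + 2*33)/(179 - 38) = (-72 + 66)/141 = -6*1/141 = -2/47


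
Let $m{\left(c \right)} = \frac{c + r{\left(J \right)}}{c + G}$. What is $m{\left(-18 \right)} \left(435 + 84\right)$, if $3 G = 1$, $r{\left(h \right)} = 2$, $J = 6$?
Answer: $\frac{24912}{53} \approx 470.04$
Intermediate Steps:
$G = \frac{1}{3}$ ($G = \frac{1}{3} \cdot 1 = \frac{1}{3} \approx 0.33333$)
$m{\left(c \right)} = \frac{2 + c}{\frac{1}{3} + c}$ ($m{\left(c \right)} = \frac{c + 2}{c + \frac{1}{3}} = \frac{2 + c}{\frac{1}{3} + c}$)
$m{\left(-18 \right)} \left(435 + 84\right) = \frac{3 \left(2 - 18\right)}{1 + 3 \left(-18\right)} \left(435 + 84\right) = 3 \frac{1}{1 - 54} \left(-16\right) 519 = 3 \frac{1}{-53} \left(-16\right) 519 = 3 \left(- \frac{1}{53}\right) \left(-16\right) 519 = \frac{48}{53} \cdot 519 = \frac{24912}{53}$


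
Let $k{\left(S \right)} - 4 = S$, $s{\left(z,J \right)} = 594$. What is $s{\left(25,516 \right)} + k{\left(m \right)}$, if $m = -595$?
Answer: $3$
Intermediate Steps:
$k{\left(S \right)} = 4 + S$
$s{\left(25,516 \right)} + k{\left(m \right)} = 594 + \left(4 - 595\right) = 594 - 591 = 3$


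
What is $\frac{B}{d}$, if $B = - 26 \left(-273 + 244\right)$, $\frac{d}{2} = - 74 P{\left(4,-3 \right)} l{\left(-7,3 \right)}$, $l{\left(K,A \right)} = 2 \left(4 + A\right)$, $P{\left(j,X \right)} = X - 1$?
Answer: $\frac{377}{4144} \approx 0.090975$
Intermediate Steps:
$P{\left(j,X \right)} = -1 + X$ ($P{\left(j,X \right)} = X - 1 = -1 + X$)
$l{\left(K,A \right)} = 8 + 2 A$
$d = 8288$ ($d = 2 - 74 \left(-1 - 3\right) \left(8 + 2 \cdot 3\right) = 2 \left(-74\right) \left(-4\right) \left(8 + 6\right) = 2 \cdot 296 \cdot 14 = 2 \cdot 4144 = 8288$)
$B = 754$ ($B = \left(-26\right) \left(-29\right) = 754$)
$\frac{B}{d} = \frac{754}{8288} = 754 \cdot \frac{1}{8288} = \frac{377}{4144}$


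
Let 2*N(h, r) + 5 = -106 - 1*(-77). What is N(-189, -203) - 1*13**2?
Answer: -186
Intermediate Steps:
N(h, r) = -17 (N(h, r) = -5/2 + (-106 - 1*(-77))/2 = -5/2 + (-106 + 77)/2 = -5/2 + (1/2)*(-29) = -5/2 - 29/2 = -17)
N(-189, -203) - 1*13**2 = -17 - 1*13**2 = -17 - 1*169 = -17 - 169 = -186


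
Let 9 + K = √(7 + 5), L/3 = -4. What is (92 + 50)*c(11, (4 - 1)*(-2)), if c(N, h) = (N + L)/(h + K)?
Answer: 10 + 4*√3/3 ≈ 12.309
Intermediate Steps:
L = -12 (L = 3*(-4) = -12)
K = -9 + 2*√3 (K = -9 + √(7 + 5) = -9 + √12 = -9 + 2*√3 ≈ -5.5359)
c(N, h) = (-12 + N)/(-9 + h + 2*√3) (c(N, h) = (N - 12)/(h + (-9 + 2*√3)) = (-12 + N)/(-9 + h + 2*√3))
(92 + 50)*c(11, (4 - 1)*(-2)) = (92 + 50)*((-12 + 11)/(-9 + (4 - 1)*(-2) + 2*√3)) = 142*(-1/(-9 + 3*(-2) + 2*√3)) = 142*(-1/(-9 - 6 + 2*√3)) = 142*(-1/(-15 + 2*√3)) = -142/(-15 + 2*√3)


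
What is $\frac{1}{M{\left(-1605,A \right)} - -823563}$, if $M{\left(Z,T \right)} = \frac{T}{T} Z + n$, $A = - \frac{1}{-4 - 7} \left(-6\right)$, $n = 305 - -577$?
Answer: $\frac{1}{822840} \approx 1.2153 \cdot 10^{-6}$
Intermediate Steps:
$n = 882$ ($n = 305 + 577 = 882$)
$A = - \frac{6}{11}$ ($A = - \frac{1}{-11} \left(-6\right) = \left(-1\right) \left(- \frac{1}{11}\right) \left(-6\right) = \frac{1}{11} \left(-6\right) = - \frac{6}{11} \approx -0.54545$)
$M{\left(Z,T \right)} = 882 + Z$ ($M{\left(Z,T \right)} = \frac{T}{T} Z + 882 = 1 Z + 882 = Z + 882 = 882 + Z$)
$\frac{1}{M{\left(-1605,A \right)} - -823563} = \frac{1}{\left(882 - 1605\right) - -823563} = \frac{1}{-723 + 823563} = \frac{1}{822840}$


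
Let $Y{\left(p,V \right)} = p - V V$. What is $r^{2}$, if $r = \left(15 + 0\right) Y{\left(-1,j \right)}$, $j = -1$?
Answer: $900$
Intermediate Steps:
$Y{\left(p,V \right)} = p - V^{2}$
$r = -30$ ($r = \left(15 + 0\right) \left(-1 - \left(-1\right)^{2}\right) = 15 \left(-1 - 1\right) = 15 \left(-2\right) = -30$)
$r^{2} = \left(-30\right)^{2} = 900$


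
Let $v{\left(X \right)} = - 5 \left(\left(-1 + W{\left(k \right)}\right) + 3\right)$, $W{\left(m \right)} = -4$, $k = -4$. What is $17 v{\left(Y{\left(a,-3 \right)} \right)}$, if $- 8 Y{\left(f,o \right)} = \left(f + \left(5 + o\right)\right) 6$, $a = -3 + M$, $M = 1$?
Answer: $170$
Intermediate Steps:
$a = -2$ ($a = -3 + 1 = -2$)
$Y{\left(f,o \right)} = - \frac{15}{4} - \frac{3 f}{4} - \frac{3 o}{4}$ ($Y{\left(f,o \right)} = - \frac{\left(f + \left(5 + o\right)\right) 6}{8} = - \frac{\left(5 + f + o\right) 6}{8} = - \frac{30 + 6 f + 6 o}{8} = - \frac{15}{4} - \frac{3 f}{4} - \frac{3 o}{4}$)
$v{\left(X \right)} = 10$ ($v{\left(X \right)} = - 5 \left(\left(-1 - 4\right) + 3\right) = - 5 \left(-5 + 3\right) = \left(-5\right) \left(-2\right) = 10$)
$17 v{\left(Y{\left(a,-3 \right)} \right)} = 17 \cdot 10 = 170$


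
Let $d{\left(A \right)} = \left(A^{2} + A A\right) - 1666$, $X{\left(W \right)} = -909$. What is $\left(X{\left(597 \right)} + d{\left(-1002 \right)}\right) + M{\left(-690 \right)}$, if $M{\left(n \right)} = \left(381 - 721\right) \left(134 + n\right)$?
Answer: $2194473$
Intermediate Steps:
$M{\left(n \right)} = -45560 - 340 n$ ($M{\left(n \right)} = - 340 \left(134 + n\right) = -45560 - 340 n$)
$d{\left(A \right)} = -1666 + 2 A^{2}$ ($d{\left(A \right)} = \left(A^{2} + A^{2}\right) - 1666 = 2 A^{2} - 1666 = -1666 + 2 A^{2}$)
$\left(X{\left(597 \right)} + d{\left(-1002 \right)}\right) + M{\left(-690 \right)} = \left(-909 - \left(1666 - 2 \left(-1002\right)^{2}\right)\right) - -189040 = \left(-909 + \left(-1666 + 2 \cdot 1004004\right)\right) + \left(-45560 + 234600\right) = \left(-909 + \left(-1666 + 2008008\right)\right) + 189040 = \left(-909 + 2006342\right) + 189040 = 2005433 + 189040 = 2194473$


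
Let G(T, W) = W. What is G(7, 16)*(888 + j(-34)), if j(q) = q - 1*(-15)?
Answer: 13904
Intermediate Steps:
j(q) = 15 + q (j(q) = q + 15 = 15 + q)
G(7, 16)*(888 + j(-34)) = 16*(888 + (15 - 34)) = 16*(888 - 19) = 16*869 = 13904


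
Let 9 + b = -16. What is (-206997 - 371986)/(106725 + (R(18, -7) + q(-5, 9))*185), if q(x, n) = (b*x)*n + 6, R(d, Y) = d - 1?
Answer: -578983/319105 ≈ -1.8144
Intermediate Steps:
R(d, Y) = -1 + d
b = -25 (b = -9 - 16 = -25)
q(x, n) = 6 - 25*n*x (q(x, n) = (-25*x)*n + 6 = -25*n*x + 6 = 6 - 25*n*x)
(-206997 - 371986)/(106725 + (R(18, -7) + q(-5, 9))*185) = (-206997 - 371986)/(106725 + ((-1 + 18) + (6 - 25*9*(-5)))*185) = -578983/(106725 + (17 + (6 + 1125))*185) = -578983/(106725 + (17 + 1131)*185) = -578983/(106725 + 1148*185) = -578983/(106725 + 212380) = -578983/319105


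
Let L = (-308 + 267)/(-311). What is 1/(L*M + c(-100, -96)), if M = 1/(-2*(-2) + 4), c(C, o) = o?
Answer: -2488/238807 ≈ -0.010418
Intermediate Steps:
M = ⅛ (M = 1/(4 + 4) = 1/8 = ⅛ ≈ 0.12500)
L = 41/311 (L = -41*(-1/311) = 41/311 ≈ 0.13183)
1/(L*M + c(-100, -96)) = 1/((41/311)*(⅛) - 96) = 1/(41/2488 - 96) = 1/(-238807/2488) = -2488/238807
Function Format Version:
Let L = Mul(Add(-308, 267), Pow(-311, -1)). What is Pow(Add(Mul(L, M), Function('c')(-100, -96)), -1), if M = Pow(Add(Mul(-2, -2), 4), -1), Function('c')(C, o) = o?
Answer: Rational(-2488, 238807) ≈ -0.010418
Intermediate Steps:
M = Rational(1, 8) (M = Pow(Add(4, 4), -1) = Pow(8, -1) = Rational(1, 8) ≈ 0.12500)
L = Rational(41, 311) (L = Mul(-41, Rational(-1, 311)) = Rational(41, 311) ≈ 0.13183)
Pow(Add(Mul(L, M), Function('c')(-100, -96)), -1) = Pow(Add(Mul(Rational(41, 311), Rational(1, 8)), -96), -1) = Pow(Add(Rational(41, 2488), -96), -1) = Pow(Rational(-238807, 2488), -1) = Rational(-2488, 238807)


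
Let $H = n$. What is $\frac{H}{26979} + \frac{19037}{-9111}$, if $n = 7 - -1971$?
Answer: $- \frac{2394095}{1187467} \approx -2.0161$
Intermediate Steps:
$n = 1978$ ($n = 7 + 1971 = 1978$)
$H = 1978$
$\frac{H}{26979} + \frac{19037}{-9111} = \frac{1978}{26979} + \frac{19037}{-9111} = 1978 \cdot \frac{1}{26979} + 19037 \left(- \frac{1}{9111}\right) = \frac{86}{1173} - \frac{19037}{9111} = - \frac{2394095}{1187467}$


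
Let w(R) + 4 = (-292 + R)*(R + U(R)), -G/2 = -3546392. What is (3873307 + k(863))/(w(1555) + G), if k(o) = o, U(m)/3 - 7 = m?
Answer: 1291390/4991721 ≈ 0.25871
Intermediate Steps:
G = 7092784 (G = -2*(-3546392) = 7092784)
U(m) = 21 + 3*m
w(R) = -4 + (-292 + R)*(21 + 4*R) (w(R) = -4 + (-292 + R)*(R + (21 + 3*R)) = -4 + (-292 + R)*(21 + 4*R))
(3873307 + k(863))/(w(1555) + G) = (3873307 + 863)/((-6136 - 1147*1555 + 4*1555²) + 7092784) = 3874170/((-6136 - 1783585 + 4*2418025) + 7092784) = 3874170/((-6136 - 1783585 + 9672100) + 7092784) = 3874170/(7882379 + 7092784) = 3874170/14975163 = 3874170*(1/14975163) = 1291390/4991721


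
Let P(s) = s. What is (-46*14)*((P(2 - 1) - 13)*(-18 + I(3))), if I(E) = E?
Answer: -115920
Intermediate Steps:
(-46*14)*((P(2 - 1) - 13)*(-18 + I(3))) = (-46*14)*(((2 - 1) - 13)*(-18 + 3)) = -644*(1 - 13)*(-15) = -(-7728)*(-15) = -644*180 = -115920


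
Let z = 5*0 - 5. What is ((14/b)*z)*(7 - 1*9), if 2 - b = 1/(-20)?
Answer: 2800/41 ≈ 68.293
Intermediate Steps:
b = 41/20 (b = 2 - 1/(-20) = 2 - 1*(-1/20) = 2 + 1/20 = 41/20 ≈ 2.0500)
z = -5 (z = 0 - 5 = -5)
((14/b)*z)*(7 - 1*9) = ((14/(41/20))*(-5))*(7 - 1*9) = ((14*(20/41))*(-5))*(7 - 9) = ((280/41)*(-5))*(-2) = -1400/41*(-2) = 2800/41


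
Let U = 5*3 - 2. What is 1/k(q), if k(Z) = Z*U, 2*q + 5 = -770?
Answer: -2/10075 ≈ -0.00019851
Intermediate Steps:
U = 13 (U = 15 - 2 = 13)
q = -775/2 (q = -5/2 + (1/2)*(-770) = -5/2 - 385 = -775/2 ≈ -387.50)
k(Z) = 13*Z (k(Z) = Z*13 = 13*Z)
1/k(q) = 1/(13*(-775/2)) = 1/(-10075/2) = -2/10075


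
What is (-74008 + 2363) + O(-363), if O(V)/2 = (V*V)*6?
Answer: 1509583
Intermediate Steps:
O(V) = 12*V² (O(V) = 2*((V*V)*6) = 2*(V²*6) = 2*(6*V²) = 12*V²)
(-74008 + 2363) + O(-363) = (-74008 + 2363) + 12*(-363)² = -71645 + 12*131769 = -71645 + 1581228 = 1509583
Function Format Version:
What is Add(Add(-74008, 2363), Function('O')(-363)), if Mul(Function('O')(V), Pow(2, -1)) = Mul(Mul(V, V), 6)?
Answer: 1509583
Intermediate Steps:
Function('O')(V) = Mul(12, Pow(V, 2)) (Function('O')(V) = Mul(2, Mul(Mul(V, V), 6)) = Mul(2, Mul(Pow(V, 2), 6)) = Mul(2, Mul(6, Pow(V, 2))) = Mul(12, Pow(V, 2)))
Add(Add(-74008, 2363), Function('O')(-363)) = Add(Add(-74008, 2363), Mul(12, Pow(-363, 2))) = Add(-71645, Mul(12, 131769)) = Add(-71645, 1581228) = 1509583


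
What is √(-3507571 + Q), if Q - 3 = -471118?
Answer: I*√3978686 ≈ 1994.7*I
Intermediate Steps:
Q = -471115 (Q = 3 - 471118 = -471115)
√(-3507571 + Q) = √(-3507571 - 471115) = √(-3978686) = I*√3978686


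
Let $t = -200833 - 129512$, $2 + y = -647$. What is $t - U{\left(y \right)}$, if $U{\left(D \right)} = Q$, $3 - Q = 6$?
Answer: $-330342$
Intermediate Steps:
$Q = -3$ ($Q = 3 - 6 = -3$)
$y = -649$ ($y = -2 - 647 = -649$)
$U{\left(D \right)} = -3$
$t = -330345$
$t - U{\left(y \right)} = -330345 - -3 = -330345 + 3 = -330342$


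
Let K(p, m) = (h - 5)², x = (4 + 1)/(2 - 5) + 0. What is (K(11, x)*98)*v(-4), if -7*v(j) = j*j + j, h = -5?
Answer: -16800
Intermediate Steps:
x = -5/3 (x = 5/(-3) + 0 = 5*(-⅓) + 0 = -5/3 + 0 = -5/3 ≈ -1.6667)
v(j) = -j/7 - j²/7 (v(j) = -(j*j + j)/7 = -(j² + j)/7 = -(j + j²)/7 = -j/7 - j²/7)
K(p, m) = 100 (K(p, m) = (-5 - 5)² = (-10)² = 100)
(K(11, x)*98)*v(-4) = (100*98)*(-⅐*(-4)*(1 - 4)) = 9800*(-⅐*(-4)*(-3)) = 9800*(-12/7) = -16800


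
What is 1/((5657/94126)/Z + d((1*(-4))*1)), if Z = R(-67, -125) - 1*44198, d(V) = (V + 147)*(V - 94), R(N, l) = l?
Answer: -4171946698/58465661031429 ≈ -7.1357e-5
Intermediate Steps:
d(V) = (-94 + V)*(147 + V) (d(V) = (147 + V)*(-94 + V) = (-94 + V)*(147 + V))
Z = -44323 (Z = -125 - 1*44198 = -125 - 44198 = -44323)
1/((5657/94126)/Z + d((1*(-4))*1)) = 1/((5657/94126)/(-44323) + (-13818 + ((1*(-4))*1)² + 53*((1*(-4))*1))) = 1/((5657*(1/94126))*(-1/44323) + (-13818 + (-4*1)² + 53*(-4*1))) = 1/((5657/94126)*(-1/44323) + (-13818 + (-4)² + 53*(-4))) = 1/(-5657/4171946698 + (-13818 + 16 - 212)) = 1/(-5657/4171946698 - 14014) = 1/(-58465661031429/4171946698) = -4171946698/58465661031429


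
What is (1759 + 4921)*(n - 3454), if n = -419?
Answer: -25871640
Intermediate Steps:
(1759 + 4921)*(n - 3454) = (1759 + 4921)*(-419 - 3454) = 6680*(-3873) = -25871640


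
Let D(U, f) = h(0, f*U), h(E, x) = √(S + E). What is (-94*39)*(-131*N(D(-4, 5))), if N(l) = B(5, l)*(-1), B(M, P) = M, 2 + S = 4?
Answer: -2401230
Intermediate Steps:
S = 2 (S = -2 + 4 = 2)
h(E, x) = √(2 + E)
D(U, f) = √2 (D(U, f) = √(2 + 0) = √2)
N(l) = -5 (N(l) = 5*(-1) = -5)
(-94*39)*(-131*N(D(-4, 5))) = (-94*39)*(-131*(-5)) = -3666*655 = -2401230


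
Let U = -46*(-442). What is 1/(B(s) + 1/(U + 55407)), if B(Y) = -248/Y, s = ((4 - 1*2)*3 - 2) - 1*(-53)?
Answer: -4317123/18783215 ≈ -0.22984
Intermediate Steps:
U = 20332
s = 57 (s = ((4 - 2)*3 - 2) + 53 = (2*3 - 2) + 53 = (6 - 2) + 53 = 4 + 53 = 57)
1/(B(s) + 1/(U + 55407)) = 1/(-248/57 + 1/(20332 + 55407)) = 1/(-248*1/57 + 1/75739) = 1/(-248/57 + 1/75739) = 1/(-18783215/4317123) = -4317123/18783215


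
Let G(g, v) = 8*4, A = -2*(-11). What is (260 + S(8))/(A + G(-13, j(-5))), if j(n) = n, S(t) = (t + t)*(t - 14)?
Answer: 82/27 ≈ 3.0370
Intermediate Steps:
S(t) = 2*t*(-14 + t) (S(t) = (2*t)*(-14 + t) = 2*t*(-14 + t))
A = 22
G(g, v) = 32
(260 + S(8))/(A + G(-13, j(-5))) = (260 + 2*8*(-14 + 8))/(22 + 32) = (260 + 2*8*(-6))/54 = (260 - 96)*(1/54) = 164*(1/54) = 82/27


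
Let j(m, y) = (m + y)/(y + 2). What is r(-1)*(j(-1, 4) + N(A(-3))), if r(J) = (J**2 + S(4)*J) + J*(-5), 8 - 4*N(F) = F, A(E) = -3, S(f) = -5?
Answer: 143/4 ≈ 35.750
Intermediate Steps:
N(F) = 2 - F/4
r(J) = J**2 - 10*J (r(J) = (J**2 - 5*J) + J*(-5) = (J**2 - 5*J) - 5*J = J**2 - 10*J)
j(m, y) = (m + y)/(2 + y)
r(-1)*(j(-1, 4) + N(A(-3))) = (-(-10 - 1))*((-1 + 4)/(2 + 4) + (2 - 1/4*(-3))) = (-1*(-11))*(3/6 + (2 + 3/4)) = 11*((1/6)*3 + 11/4) = 11*(1/2 + 11/4) = 11*(13/4) = 143/4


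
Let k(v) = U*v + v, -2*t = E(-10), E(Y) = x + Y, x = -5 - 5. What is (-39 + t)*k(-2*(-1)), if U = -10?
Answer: 522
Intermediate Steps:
x = -10
E(Y) = -10 + Y
t = 10 (t = -(-10 - 10)/2 = -½*(-20) = 10)
k(v) = -9*v (k(v) = -10*v + v = -9*v)
(-39 + t)*k(-2*(-1)) = (-39 + 10)*(-(-18)*(-1)) = -(-261)*2 = -29*(-18) = 522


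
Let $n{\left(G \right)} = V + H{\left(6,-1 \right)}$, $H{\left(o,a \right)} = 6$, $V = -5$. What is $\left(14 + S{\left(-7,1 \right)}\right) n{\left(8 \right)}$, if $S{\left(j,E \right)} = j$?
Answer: $7$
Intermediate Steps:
$n{\left(G \right)} = 1$ ($n{\left(G \right)} = -5 + 6 = 1$)
$\left(14 + S{\left(-7,1 \right)}\right) n{\left(8 \right)} = \left(14 - 7\right) 1 = 7 \cdot 1 = 7$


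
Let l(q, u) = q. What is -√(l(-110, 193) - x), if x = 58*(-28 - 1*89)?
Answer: -2*√1669 ≈ -81.707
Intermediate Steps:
x = -6786 (x = 58*(-28 - 89) = 58*(-117) = -6786)
-√(l(-110, 193) - x) = -√(-110 - 1*(-6786)) = -√(-110 + 6786) = -√6676 = -2*√1669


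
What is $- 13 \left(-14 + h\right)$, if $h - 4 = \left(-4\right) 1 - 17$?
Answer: $403$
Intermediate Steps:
$h = -17$ ($h = 4 - 21 = -17$)
$- 13 \left(-14 + h\right) = - 13 \left(-14 - 17\right) = \left(-13\right) \left(-31\right) = 403$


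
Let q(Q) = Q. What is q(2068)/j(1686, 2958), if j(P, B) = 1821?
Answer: 2068/1821 ≈ 1.1356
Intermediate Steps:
q(2068)/j(1686, 2958) = 2068/1821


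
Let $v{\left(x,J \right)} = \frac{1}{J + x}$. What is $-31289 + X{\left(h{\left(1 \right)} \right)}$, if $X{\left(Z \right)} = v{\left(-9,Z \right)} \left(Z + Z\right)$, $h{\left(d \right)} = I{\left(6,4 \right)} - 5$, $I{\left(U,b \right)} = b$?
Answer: $- \frac{156444}{5} \approx -31289.0$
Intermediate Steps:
$h{\left(d \right)} = -1$ ($h{\left(d \right)} = 4 - 5 = -1$)
$X{\left(Z \right)} = \frac{2 Z}{-9 + Z}$ ($X{\left(Z \right)} = \frac{Z + Z}{Z - 9} = \frac{2 Z}{-9 + Z}$)
$-31289 + X{\left(h{\left(1 \right)} \right)} = -31289 + 2 \left(-1\right) \frac{1}{-9 - 1} = -31289 + 2 \left(-1\right) \frac{1}{-10} = -31289 + 2 \left(-1\right) \left(- \frac{1}{10}\right) = -31289 + \frac{1}{5} = - \frac{156444}{5}$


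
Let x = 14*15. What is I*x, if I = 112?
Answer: 23520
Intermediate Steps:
x = 210
I*x = 112*210 = 23520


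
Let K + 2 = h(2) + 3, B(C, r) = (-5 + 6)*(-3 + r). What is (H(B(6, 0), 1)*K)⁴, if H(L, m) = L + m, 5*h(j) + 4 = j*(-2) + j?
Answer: 16/625 ≈ 0.025600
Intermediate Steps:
h(j) = -⅘ - j/5 (h(j) = -⅘ + (j*(-2) + j)/5 = -⅘ + (-2*j + j)/5 = -⅘ + (-j)/5 = -⅘ - j/5)
B(C, r) = -3 + r (B(C, r) = 1*(-3 + r) = -3 + r)
K = -⅕ (K = -2 + ((-⅘ - ⅕*2) + 3) = -2 + ((-⅘ - ⅖) + 3) = -2 + (-6/5 + 3) = -2 + 9/5 = -⅕ ≈ -0.20000)
(H(B(6, 0), 1)*K)⁴ = (((-3 + 0) + 1)*(-⅕))⁴ = ((-3 + 1)*(-⅕))⁴ = (-2*(-⅕))⁴ = (⅖)⁴ = 16/625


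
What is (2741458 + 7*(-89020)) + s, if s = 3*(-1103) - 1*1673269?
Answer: 441740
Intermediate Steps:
s = -1676578 (s = -3309 - 1673269 = -1676578)
(2741458 + 7*(-89020)) + s = (2741458 + 7*(-89020)) - 1676578 = (2741458 - 623140) - 1676578 = 2118318 - 1676578 = 441740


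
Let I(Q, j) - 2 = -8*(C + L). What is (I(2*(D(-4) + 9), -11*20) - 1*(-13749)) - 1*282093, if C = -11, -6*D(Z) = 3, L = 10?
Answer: -268334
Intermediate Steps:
D(Z) = -1/2 (D(Z) = -1/6*3 = -1/2)
I(Q, j) = 10 (I(Q, j) = 2 - 8*(-11 + 10) = 2 - 8*(-1) = 2 + 8 = 10)
(I(2*(D(-4) + 9), -11*20) - 1*(-13749)) - 1*282093 = (10 - 1*(-13749)) - 1*282093 = (10 + 13749) - 282093 = 13759 - 282093 = -268334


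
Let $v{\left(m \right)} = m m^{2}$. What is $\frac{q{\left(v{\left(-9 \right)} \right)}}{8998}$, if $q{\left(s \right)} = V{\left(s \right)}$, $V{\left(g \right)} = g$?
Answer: $- \frac{729}{8998} \approx -0.081018$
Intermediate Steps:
$v{\left(m \right)} = m^{3}$
$q{\left(s \right)} = s$
$\frac{q{\left(v{\left(-9 \right)} \right)}}{8998} = \frac{\left(-9\right)^{3}}{8998} = \left(-729\right) \frac{1}{8998} = - \frac{729}{8998}$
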